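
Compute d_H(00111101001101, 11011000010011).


XOR: 11100101011110
Count of 1s: 9

9


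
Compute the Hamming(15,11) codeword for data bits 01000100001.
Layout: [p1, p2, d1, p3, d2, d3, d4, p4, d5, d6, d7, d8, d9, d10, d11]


Parity bits: p1=0, p2=0, p3=0, p4=0

000010000100001


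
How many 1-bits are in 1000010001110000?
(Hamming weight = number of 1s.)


Counting 1s in 1000010001110000

5


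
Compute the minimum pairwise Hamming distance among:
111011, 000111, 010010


Comparing all pairs, minimum distance: 3
Can detect 2 errors, correct 1 errors

3


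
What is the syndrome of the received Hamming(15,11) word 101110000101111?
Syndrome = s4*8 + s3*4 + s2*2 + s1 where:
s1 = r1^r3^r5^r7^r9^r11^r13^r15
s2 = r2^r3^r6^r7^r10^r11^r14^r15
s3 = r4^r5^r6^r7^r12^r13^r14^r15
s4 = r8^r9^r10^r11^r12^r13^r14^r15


s1=1, s2=0, s3=0, s4=1

Syndrome = 9 (error at position 9)


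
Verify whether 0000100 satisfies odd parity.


Number of 1s: 1

Yes, parity is correct (1 ones)


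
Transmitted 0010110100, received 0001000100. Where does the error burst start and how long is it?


XOR: 0011110000

Burst at position 2, length 4


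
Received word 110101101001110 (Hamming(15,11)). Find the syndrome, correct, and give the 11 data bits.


Syndrome = 0: no error detected

Data: 00111001110 (no errors)


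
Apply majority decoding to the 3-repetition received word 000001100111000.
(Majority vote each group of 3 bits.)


Groups: 000, 001, 100, 111, 000
Majority votes: 00010

00010


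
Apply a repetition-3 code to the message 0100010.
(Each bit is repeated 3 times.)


Each bit -> 3 copies

000111000000000111000


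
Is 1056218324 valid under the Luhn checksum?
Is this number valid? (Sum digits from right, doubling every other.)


Luhn sum = 32
32 mod 10 = 2

Invalid (Luhn sum mod 10 = 2)


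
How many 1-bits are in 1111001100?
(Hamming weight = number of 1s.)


Counting 1s in 1111001100

6


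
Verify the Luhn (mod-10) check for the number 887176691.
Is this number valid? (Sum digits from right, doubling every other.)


Luhn sum = 50
50 mod 10 = 0

Valid (Luhn sum mod 10 = 0)


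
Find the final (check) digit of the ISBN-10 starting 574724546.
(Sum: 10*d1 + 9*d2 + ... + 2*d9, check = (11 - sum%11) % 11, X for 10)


Weighted sum: 270
270 mod 11 = 6

Check digit: 5


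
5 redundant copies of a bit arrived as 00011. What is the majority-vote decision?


Ones: 2 out of 5
Threshold: 3

0 (2/5 voted 1)


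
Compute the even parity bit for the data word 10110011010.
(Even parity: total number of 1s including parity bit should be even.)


Number of 1s in data: 6
Parity bit: 0

0


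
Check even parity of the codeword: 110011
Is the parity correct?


Number of 1s: 4

Yes, parity is correct (4 ones)


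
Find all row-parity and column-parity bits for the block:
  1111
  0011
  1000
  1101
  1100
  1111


Row parities: 001100
Column parities: 1010

Row P: 001100, Col P: 1010, Corner: 0


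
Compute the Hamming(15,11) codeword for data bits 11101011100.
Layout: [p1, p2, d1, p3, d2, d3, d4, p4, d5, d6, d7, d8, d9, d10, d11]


Parity bits: p1=1, p2=1, p3=0, p4=0

111011001011100


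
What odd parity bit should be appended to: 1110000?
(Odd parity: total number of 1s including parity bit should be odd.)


Number of 1s in data: 3
Parity bit: 0

0


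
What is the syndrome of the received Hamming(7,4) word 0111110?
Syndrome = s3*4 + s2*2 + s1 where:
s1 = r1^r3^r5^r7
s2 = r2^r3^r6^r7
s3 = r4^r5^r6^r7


s1=0, s2=1, s3=1

Syndrome = 6 (error at position 6)


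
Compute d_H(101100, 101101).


XOR: 000001
Count of 1s: 1

1


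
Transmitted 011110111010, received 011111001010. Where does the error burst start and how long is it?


XOR: 000001110000

Burst at position 5, length 3


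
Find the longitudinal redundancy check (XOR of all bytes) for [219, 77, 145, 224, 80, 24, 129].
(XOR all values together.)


XOR chain: 219 ^ 77 ^ 145 ^ 224 ^ 80 ^ 24 ^ 129 = 46

46


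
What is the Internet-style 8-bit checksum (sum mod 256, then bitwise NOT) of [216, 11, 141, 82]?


Sum = 450 mod 256 = 194
Complement = 61

61


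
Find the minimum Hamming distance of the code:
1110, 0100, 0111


Comparing all pairs, minimum distance: 2
Can detect 1 errors, correct 0 errors

2


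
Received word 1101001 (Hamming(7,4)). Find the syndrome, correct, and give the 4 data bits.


Syndrome = 0: no error detected

Data: 0001 (no errors)


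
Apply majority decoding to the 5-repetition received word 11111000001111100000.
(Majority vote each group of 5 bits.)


Groups: 11111, 00000, 11111, 00000
Majority votes: 1010

1010


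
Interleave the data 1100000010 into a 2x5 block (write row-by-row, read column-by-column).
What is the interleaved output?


Matrix:
  11000
  00010
Read columns: 1010000100

1010000100


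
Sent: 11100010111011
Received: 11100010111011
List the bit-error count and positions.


XOR: 00000000000000

0 errors (received matches sent)


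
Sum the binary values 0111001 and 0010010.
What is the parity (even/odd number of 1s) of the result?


0111001 = 57
0010010 = 18
Sum = 75 = 1001011
1s count = 4

even parity (4 ones in 1001011)


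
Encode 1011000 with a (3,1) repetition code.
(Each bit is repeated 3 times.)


Each bit -> 3 copies

111000111111000000000


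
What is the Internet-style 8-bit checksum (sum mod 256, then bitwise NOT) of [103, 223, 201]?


Sum = 527 mod 256 = 15
Complement = 240

240


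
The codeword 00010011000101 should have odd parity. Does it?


Number of 1s: 5

Yes, parity is correct (5 ones)


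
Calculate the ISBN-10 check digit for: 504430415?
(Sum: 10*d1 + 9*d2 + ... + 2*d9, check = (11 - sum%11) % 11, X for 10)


Weighted sum: 157
157 mod 11 = 3

Check digit: 8


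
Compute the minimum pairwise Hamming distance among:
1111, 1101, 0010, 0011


Comparing all pairs, minimum distance: 1
Can detect 0 errors, correct 0 errors

1


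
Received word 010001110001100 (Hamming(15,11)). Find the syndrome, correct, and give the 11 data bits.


Syndrome = 10: error at position 10

Data: 00110101100 (corrected bit 10)


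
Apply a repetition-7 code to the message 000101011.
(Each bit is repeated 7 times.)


Each bit -> 7 copies

000000000000000000000111111100000001111111000000011111111111111


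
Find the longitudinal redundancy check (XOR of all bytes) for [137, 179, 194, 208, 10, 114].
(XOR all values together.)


XOR chain: 137 ^ 179 ^ 194 ^ 208 ^ 10 ^ 114 = 80

80


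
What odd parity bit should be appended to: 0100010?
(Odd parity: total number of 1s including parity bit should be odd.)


Number of 1s in data: 2
Parity bit: 1

1


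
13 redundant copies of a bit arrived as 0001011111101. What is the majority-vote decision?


Ones: 8 out of 13
Threshold: 7

1 (8/13 voted 1)


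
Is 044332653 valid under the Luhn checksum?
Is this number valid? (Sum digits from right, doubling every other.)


Luhn sum = 35
35 mod 10 = 5

Invalid (Luhn sum mod 10 = 5)


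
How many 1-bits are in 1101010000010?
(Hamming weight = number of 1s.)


Counting 1s in 1101010000010

5


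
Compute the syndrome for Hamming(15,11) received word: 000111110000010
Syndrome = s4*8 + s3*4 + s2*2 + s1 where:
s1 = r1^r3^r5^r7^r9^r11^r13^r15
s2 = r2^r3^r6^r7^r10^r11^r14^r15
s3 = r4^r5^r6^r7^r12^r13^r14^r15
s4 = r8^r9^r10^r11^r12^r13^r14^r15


s1=0, s2=1, s3=1, s4=0

Syndrome = 6 (error at position 6)


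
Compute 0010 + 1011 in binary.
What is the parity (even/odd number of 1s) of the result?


0010 = 2
1011 = 11
Sum = 13 = 1101
1s count = 3

odd parity (3 ones in 1101)


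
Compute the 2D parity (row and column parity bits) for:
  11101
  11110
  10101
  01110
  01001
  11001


Row parities: 001101
Column parities: 01000

Row P: 001101, Col P: 01000, Corner: 1


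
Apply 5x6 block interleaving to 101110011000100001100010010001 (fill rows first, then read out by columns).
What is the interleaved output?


Matrix:
  101110
  011000
  100001
  100010
  010001
Read columns: 101100100111000100001001000101

101100100111000100001001000101


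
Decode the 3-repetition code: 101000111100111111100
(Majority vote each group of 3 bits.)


Groups: 101, 000, 111, 100, 111, 111, 100
Majority votes: 1010110

1010110


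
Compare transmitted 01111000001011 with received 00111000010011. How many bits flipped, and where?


XOR: 01000000011000

3 error(s) at position(s): 1, 9, 10


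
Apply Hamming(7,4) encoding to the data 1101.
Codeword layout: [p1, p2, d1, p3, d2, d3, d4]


Parity bits: p1=1, p2=0, p3=0

1010101


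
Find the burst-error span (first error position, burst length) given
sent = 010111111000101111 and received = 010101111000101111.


XOR: 000010000000000000

Burst at position 4, length 1


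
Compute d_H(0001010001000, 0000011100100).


XOR: 0001001101100
Count of 1s: 5

5


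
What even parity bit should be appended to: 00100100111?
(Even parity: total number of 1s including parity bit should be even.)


Number of 1s in data: 5
Parity bit: 1

1


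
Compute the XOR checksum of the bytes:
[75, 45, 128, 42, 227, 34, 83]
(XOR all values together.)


XOR chain: 75 ^ 45 ^ 128 ^ 42 ^ 227 ^ 34 ^ 83 = 94

94


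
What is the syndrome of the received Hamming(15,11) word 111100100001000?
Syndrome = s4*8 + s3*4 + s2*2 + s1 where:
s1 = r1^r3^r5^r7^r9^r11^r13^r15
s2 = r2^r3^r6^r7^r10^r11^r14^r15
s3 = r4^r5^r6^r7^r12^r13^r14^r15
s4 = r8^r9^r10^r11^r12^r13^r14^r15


s1=1, s2=1, s3=1, s4=1

Syndrome = 15 (error at position 15)


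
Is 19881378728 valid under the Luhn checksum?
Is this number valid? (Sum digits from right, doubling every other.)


Luhn sum = 65
65 mod 10 = 5

Invalid (Luhn sum mod 10 = 5)


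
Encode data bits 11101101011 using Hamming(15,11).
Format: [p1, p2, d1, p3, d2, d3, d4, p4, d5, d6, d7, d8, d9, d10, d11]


Parity bits: p1=0, p2=1, p3=1, p4=1

011111011101011


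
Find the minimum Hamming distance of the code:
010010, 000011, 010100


Comparing all pairs, minimum distance: 2
Can detect 1 errors, correct 0 errors

2


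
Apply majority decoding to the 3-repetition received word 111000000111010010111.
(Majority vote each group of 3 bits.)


Groups: 111, 000, 000, 111, 010, 010, 111
Majority votes: 1001001

1001001


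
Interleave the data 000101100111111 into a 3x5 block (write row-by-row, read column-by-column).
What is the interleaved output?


Matrix:
  00010
  11001
  11111
Read columns: 011011001101011

011011001101011


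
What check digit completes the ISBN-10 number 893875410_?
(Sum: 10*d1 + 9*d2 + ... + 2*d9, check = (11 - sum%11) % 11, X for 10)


Weighted sum: 327
327 mod 11 = 8

Check digit: 3


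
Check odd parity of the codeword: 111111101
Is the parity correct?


Number of 1s: 8

No, parity error (8 ones)


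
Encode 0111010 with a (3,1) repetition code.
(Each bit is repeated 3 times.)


Each bit -> 3 copies

000111111111000111000


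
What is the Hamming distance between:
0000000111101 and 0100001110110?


XOR: 0100001001011
Count of 1s: 5

5


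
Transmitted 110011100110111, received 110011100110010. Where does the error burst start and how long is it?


XOR: 000000000000101

Burst at position 12, length 3


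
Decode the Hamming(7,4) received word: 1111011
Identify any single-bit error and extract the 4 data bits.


Syndrome = 5: error at position 5

Data: 1111 (corrected bit 5)


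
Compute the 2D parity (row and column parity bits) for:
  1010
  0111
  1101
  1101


Row parities: 0111
Column parities: 1101

Row P: 0111, Col P: 1101, Corner: 1


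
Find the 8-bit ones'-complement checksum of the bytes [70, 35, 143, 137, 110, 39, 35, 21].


Sum = 590 mod 256 = 78
Complement = 177

177


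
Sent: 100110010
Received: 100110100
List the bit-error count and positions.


XOR: 000000110

2 error(s) at position(s): 6, 7


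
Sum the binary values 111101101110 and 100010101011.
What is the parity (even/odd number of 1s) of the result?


111101101110 = 3950
100010101011 = 2219
Sum = 6169 = 1100000011001
1s count = 5

odd parity (5 ones in 1100000011001)


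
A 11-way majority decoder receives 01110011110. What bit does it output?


Ones: 7 out of 11
Threshold: 6

1 (7/11 voted 1)


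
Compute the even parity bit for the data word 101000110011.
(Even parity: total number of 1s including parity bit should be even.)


Number of 1s in data: 6
Parity bit: 0

0


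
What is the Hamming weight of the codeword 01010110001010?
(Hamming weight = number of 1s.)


Counting 1s in 01010110001010

6


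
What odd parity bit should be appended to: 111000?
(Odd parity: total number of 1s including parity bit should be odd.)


Number of 1s in data: 3
Parity bit: 0

0


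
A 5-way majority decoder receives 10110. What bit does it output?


Ones: 3 out of 5
Threshold: 3

1 (3/5 voted 1)


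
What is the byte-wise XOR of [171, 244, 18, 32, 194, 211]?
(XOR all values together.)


XOR chain: 171 ^ 244 ^ 18 ^ 32 ^ 194 ^ 211 = 124

124


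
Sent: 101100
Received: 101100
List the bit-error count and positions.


XOR: 000000

0 errors (received matches sent)


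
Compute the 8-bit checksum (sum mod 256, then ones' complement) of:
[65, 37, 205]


Sum = 307 mod 256 = 51
Complement = 204

204


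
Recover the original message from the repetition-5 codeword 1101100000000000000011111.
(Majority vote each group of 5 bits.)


Groups: 11011, 00000, 00000, 00000, 11111
Majority votes: 10001

10001


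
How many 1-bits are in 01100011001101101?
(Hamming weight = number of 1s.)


Counting 1s in 01100011001101101

9


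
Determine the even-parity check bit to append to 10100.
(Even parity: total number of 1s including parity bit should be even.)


Number of 1s in data: 2
Parity bit: 0

0


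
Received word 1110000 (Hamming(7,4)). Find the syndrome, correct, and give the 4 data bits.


Syndrome = 0: no error detected

Data: 1000 (no errors)


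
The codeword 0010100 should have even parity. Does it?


Number of 1s: 2

Yes, parity is correct (2 ones)


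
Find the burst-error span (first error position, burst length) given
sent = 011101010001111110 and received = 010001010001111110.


XOR: 001100000000000000

Burst at position 2, length 2


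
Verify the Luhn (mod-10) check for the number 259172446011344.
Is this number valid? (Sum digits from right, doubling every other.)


Luhn sum = 61
61 mod 10 = 1

Invalid (Luhn sum mod 10 = 1)


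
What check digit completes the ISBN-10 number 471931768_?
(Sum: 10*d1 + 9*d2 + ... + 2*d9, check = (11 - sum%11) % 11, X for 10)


Weighted sum: 259
259 mod 11 = 6

Check digit: 5


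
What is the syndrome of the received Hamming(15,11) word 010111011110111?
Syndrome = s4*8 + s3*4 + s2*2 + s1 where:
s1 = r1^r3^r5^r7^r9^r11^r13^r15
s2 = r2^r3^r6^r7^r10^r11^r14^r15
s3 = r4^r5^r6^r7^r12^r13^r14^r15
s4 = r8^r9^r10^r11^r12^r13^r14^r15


s1=1, s2=0, s3=0, s4=1

Syndrome = 9 (error at position 9)


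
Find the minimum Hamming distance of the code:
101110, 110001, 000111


Comparing all pairs, minimum distance: 3
Can detect 2 errors, correct 1 errors

3


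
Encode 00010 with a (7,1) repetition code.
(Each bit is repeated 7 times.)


Each bit -> 7 copies

00000000000000000000011111110000000


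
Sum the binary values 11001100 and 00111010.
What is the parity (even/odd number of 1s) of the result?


11001100 = 204
00111010 = 58
Sum = 262 = 100000110
1s count = 3

odd parity (3 ones in 100000110)


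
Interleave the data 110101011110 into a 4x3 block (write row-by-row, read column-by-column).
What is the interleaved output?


Matrix:
  110
  101
  011
  110
Read columns: 110110110110

110110110110


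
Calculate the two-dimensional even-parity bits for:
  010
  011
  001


Row parities: 101
Column parities: 000

Row P: 101, Col P: 000, Corner: 0


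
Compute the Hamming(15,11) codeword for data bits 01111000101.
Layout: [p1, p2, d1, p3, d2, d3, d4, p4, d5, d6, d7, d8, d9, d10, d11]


Parity bits: p1=1, p2=1, p3=1, p4=1

110111111000101


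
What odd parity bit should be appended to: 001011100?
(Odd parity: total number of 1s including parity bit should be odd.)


Number of 1s in data: 4
Parity bit: 1

1


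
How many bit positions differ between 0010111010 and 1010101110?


XOR: 1000010100
Count of 1s: 3

3


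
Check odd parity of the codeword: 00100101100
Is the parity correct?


Number of 1s: 4

No, parity error (4 ones)


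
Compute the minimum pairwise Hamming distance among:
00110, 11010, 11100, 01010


Comparing all pairs, minimum distance: 1
Can detect 0 errors, correct 0 errors

1


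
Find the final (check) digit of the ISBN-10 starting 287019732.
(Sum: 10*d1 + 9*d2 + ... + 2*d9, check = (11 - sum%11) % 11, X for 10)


Weighted sum: 240
240 mod 11 = 9

Check digit: 2


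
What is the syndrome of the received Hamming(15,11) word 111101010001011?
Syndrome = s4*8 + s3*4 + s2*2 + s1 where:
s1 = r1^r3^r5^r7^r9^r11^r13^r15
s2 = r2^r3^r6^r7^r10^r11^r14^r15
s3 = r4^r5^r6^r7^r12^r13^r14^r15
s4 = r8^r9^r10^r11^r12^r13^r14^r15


s1=1, s2=1, s3=1, s4=0

Syndrome = 7 (error at position 7)


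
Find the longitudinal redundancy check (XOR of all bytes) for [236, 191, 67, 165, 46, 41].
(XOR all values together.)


XOR chain: 236 ^ 191 ^ 67 ^ 165 ^ 46 ^ 41 = 178

178


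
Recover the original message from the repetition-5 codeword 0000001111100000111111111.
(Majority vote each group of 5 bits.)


Groups: 00000, 01111, 10000, 01111, 11111
Majority votes: 01011

01011


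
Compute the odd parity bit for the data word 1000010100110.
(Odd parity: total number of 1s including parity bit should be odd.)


Number of 1s in data: 5
Parity bit: 0

0


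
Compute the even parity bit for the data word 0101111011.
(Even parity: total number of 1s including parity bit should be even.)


Number of 1s in data: 7
Parity bit: 1

1


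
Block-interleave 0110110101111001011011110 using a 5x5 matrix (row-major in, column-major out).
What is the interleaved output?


Matrix:
  01101
  10101
  11100
  10110
  11110
Read columns: 0111110101111110001111000

0111110101111110001111000


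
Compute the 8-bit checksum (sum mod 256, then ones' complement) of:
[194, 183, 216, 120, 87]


Sum = 800 mod 256 = 32
Complement = 223

223


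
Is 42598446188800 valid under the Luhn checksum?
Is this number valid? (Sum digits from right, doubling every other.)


Luhn sum = 70
70 mod 10 = 0

Valid (Luhn sum mod 10 = 0)


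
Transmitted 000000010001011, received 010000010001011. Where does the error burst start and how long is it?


XOR: 010000000000000

Burst at position 1, length 1


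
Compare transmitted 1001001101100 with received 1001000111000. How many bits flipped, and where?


XOR: 0000001010100

3 error(s) at position(s): 6, 8, 10


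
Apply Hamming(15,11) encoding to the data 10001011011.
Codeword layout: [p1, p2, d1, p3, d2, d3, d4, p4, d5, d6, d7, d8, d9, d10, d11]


Parity bits: p1=0, p2=0, p3=1, p4=1

001100011011011


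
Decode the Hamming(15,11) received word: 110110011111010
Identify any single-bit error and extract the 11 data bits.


Syndrome = 0: no error detected

Data: 01001111010 (no errors)


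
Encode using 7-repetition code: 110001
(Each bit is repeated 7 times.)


Each bit -> 7 copies

111111111111110000000000000000000001111111


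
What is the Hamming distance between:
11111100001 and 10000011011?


XOR: 01111111010
Count of 1s: 8

8


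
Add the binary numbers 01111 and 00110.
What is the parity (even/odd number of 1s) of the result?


01111 = 15
00110 = 6
Sum = 21 = 10101
1s count = 3

odd parity (3 ones in 10101)


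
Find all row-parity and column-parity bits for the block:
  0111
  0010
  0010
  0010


Row parities: 1111
Column parities: 0101

Row P: 1111, Col P: 0101, Corner: 0


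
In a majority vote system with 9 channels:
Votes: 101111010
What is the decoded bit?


Ones: 6 out of 9
Threshold: 5

1 (6/9 voted 1)


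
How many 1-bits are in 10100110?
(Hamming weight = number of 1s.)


Counting 1s in 10100110

4


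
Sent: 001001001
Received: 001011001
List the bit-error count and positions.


XOR: 000010000

1 error(s) at position(s): 4


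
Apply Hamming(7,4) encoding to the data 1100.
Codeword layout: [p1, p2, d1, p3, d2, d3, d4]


Parity bits: p1=0, p2=1, p3=1

0111100


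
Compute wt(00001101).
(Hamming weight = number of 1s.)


Counting 1s in 00001101

3


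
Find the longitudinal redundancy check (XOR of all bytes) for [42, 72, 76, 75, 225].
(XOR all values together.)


XOR chain: 42 ^ 72 ^ 76 ^ 75 ^ 225 = 132

132


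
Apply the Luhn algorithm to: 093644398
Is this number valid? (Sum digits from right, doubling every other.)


Luhn sum = 47
47 mod 10 = 7

Invalid (Luhn sum mod 10 = 7)


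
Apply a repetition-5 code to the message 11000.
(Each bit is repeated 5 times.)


Each bit -> 5 copies

1111111111000000000000000


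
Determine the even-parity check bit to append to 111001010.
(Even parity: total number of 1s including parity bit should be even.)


Number of 1s in data: 5
Parity bit: 1

1


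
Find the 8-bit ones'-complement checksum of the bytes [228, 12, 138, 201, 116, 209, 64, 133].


Sum = 1101 mod 256 = 77
Complement = 178

178


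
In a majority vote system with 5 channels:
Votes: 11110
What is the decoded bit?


Ones: 4 out of 5
Threshold: 3

1 (4/5 voted 1)


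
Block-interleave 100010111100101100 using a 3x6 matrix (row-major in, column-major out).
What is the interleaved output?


Matrix:
  100010
  111100
  101100
Read columns: 111010011011100000

111010011011100000


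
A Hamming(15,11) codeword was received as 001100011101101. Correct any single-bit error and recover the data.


Syndrome = 2: error at position 2

Data: 10001101101 (corrected bit 2)


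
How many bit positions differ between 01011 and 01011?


XOR: 00000
Count of 1s: 0

0


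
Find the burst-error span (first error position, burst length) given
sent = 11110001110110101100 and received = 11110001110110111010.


XOR: 00000000000000010110

Burst at position 15, length 4


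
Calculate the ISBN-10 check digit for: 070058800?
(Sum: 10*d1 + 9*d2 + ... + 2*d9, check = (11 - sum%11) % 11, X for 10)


Weighted sum: 165
165 mod 11 = 0

Check digit: 0


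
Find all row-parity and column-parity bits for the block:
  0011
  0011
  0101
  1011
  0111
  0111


Row parities: 000111
Column parities: 1110

Row P: 000111, Col P: 1110, Corner: 1


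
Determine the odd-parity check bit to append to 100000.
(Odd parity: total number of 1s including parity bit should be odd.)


Number of 1s in data: 1
Parity bit: 0

0


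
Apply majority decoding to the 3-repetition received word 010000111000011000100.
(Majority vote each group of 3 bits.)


Groups: 010, 000, 111, 000, 011, 000, 100
Majority votes: 0010100

0010100


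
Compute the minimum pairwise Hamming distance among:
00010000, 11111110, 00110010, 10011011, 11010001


Comparing all pairs, minimum distance: 2
Can detect 1 errors, correct 0 errors

2


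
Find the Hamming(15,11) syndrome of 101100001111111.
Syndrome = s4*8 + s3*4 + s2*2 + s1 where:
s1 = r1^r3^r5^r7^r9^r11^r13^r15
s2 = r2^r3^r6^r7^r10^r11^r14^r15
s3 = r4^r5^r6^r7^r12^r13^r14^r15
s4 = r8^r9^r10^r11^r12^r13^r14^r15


s1=0, s2=1, s3=1, s4=1

Syndrome = 14 (error at position 14)


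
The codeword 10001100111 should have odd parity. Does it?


Number of 1s: 6

No, parity error (6 ones)


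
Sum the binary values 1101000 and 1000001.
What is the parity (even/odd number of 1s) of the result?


1101000 = 104
1000001 = 65
Sum = 169 = 10101001
1s count = 4

even parity (4 ones in 10101001)


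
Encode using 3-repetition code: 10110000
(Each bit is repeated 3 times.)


Each bit -> 3 copies

111000111111000000000000


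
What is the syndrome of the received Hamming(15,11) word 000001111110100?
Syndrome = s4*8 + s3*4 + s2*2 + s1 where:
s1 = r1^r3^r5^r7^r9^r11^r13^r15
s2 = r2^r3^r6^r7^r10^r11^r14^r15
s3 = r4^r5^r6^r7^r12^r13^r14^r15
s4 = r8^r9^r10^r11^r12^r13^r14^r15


s1=0, s2=0, s3=1, s4=1

Syndrome = 12 (error at position 12)


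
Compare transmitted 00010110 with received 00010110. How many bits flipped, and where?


XOR: 00000000

0 errors (received matches sent)


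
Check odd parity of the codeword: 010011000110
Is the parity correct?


Number of 1s: 5

Yes, parity is correct (5 ones)


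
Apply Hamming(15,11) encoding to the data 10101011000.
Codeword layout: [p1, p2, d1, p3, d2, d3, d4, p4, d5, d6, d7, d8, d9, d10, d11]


Parity bits: p1=1, p2=1, p3=0, p4=1

111001011011000


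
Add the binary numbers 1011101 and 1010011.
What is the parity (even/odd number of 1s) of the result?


1011101 = 93
1010011 = 83
Sum = 176 = 10110000
1s count = 3

odd parity (3 ones in 10110000)


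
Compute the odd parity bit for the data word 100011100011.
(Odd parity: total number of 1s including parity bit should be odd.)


Number of 1s in data: 6
Parity bit: 1

1


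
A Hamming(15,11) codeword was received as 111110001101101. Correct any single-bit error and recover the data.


Syndrome = 12: error at position 12

Data: 11001100101 (corrected bit 12)


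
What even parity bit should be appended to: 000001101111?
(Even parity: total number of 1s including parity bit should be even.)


Number of 1s in data: 6
Parity bit: 0

0


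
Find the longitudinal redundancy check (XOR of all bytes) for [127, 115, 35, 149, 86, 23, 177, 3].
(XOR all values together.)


XOR chain: 127 ^ 115 ^ 35 ^ 149 ^ 86 ^ 23 ^ 177 ^ 3 = 73

73


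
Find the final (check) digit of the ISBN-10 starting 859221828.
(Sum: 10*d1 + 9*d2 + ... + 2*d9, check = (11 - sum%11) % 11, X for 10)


Weighted sum: 282
282 mod 11 = 7

Check digit: 4


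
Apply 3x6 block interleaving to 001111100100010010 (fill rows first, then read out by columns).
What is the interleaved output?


Matrix:
  001111
  100100
  010010
Read columns: 010001100110101100

010001100110101100


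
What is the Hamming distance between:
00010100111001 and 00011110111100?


XOR: 00001010000101
Count of 1s: 4

4


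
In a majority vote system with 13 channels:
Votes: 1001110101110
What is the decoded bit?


Ones: 8 out of 13
Threshold: 7

1 (8/13 voted 1)


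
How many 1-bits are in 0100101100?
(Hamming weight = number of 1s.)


Counting 1s in 0100101100

4


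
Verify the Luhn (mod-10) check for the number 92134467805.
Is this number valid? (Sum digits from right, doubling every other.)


Luhn sum = 56
56 mod 10 = 6

Invalid (Luhn sum mod 10 = 6)


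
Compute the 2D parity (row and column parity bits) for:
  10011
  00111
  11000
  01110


Row parities: 1101
Column parities: 00010

Row P: 1101, Col P: 00010, Corner: 1


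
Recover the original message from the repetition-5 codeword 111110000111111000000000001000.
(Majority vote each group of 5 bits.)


Groups: 11111, 00001, 11111, 00000, 00000, 01000
Majority votes: 101000

101000


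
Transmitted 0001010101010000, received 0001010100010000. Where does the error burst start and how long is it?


XOR: 0000000001000000

Burst at position 9, length 1


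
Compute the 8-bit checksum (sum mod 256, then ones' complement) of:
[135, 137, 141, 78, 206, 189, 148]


Sum = 1034 mod 256 = 10
Complement = 245

245


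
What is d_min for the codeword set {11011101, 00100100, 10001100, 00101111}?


Comparing all pairs, minimum distance: 3
Can detect 2 errors, correct 1 errors

3


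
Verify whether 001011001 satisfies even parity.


Number of 1s: 4

Yes, parity is correct (4 ones)


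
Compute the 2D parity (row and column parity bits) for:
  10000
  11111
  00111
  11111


Row parities: 1111
Column parities: 10111

Row P: 1111, Col P: 10111, Corner: 0


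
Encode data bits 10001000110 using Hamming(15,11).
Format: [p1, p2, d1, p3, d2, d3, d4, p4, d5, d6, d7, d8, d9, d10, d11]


Parity bits: p1=1, p2=0, p3=0, p4=1

101000011000110


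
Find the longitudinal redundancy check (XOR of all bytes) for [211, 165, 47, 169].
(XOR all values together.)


XOR chain: 211 ^ 165 ^ 47 ^ 169 = 240

240


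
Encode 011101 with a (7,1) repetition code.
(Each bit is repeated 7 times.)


Each bit -> 7 copies

000000011111111111111111111100000001111111


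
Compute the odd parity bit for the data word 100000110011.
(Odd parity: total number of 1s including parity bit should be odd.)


Number of 1s in data: 5
Parity bit: 0

0


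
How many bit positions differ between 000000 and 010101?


XOR: 010101
Count of 1s: 3

3


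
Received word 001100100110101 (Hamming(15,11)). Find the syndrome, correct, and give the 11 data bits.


Syndrome = 3: error at position 3

Data: 00010110101 (corrected bit 3)


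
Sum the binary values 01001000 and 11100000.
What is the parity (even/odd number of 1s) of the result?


01001000 = 72
11100000 = 224
Sum = 296 = 100101000
1s count = 3

odd parity (3 ones in 100101000)


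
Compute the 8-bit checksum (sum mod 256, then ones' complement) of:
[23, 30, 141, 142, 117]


Sum = 453 mod 256 = 197
Complement = 58

58


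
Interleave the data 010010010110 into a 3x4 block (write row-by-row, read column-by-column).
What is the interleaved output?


Matrix:
  0100
  1001
  0110
Read columns: 010101001010

010101001010


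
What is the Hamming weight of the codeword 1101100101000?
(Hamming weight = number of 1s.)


Counting 1s in 1101100101000

6


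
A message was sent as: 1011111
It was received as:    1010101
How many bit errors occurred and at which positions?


XOR: 0001010

2 error(s) at position(s): 3, 5


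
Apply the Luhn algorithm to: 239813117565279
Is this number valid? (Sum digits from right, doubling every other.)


Luhn sum = 65
65 mod 10 = 5

Invalid (Luhn sum mod 10 = 5)


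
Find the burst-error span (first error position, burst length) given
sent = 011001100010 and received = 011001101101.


XOR: 000000001111

Burst at position 8, length 4


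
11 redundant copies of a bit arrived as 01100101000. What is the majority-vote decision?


Ones: 4 out of 11
Threshold: 6

0 (4/11 voted 1)


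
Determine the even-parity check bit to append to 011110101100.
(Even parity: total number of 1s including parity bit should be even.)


Number of 1s in data: 7
Parity bit: 1

1


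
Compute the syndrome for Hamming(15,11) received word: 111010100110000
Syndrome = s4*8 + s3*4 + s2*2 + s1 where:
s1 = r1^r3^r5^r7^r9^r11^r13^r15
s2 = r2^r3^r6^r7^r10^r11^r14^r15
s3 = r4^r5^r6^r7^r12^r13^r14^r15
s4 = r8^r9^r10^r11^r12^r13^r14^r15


s1=1, s2=1, s3=0, s4=0

Syndrome = 3 (error at position 3)


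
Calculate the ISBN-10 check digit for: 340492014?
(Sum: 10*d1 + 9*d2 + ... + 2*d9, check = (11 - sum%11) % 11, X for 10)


Weighted sum: 169
169 mod 11 = 4

Check digit: 7


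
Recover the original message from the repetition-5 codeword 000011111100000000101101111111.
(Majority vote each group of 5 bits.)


Groups: 00001, 11111, 00000, 00010, 11011, 11111
Majority votes: 010011

010011


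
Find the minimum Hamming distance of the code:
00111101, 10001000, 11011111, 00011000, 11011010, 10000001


Comparing all pairs, minimum distance: 2
Can detect 1 errors, correct 0 errors

2


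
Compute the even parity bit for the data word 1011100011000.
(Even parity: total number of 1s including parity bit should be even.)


Number of 1s in data: 6
Parity bit: 0

0


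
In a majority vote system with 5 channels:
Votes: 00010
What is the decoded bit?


Ones: 1 out of 5
Threshold: 3

0 (1/5 voted 1)


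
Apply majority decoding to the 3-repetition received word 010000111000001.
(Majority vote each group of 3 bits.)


Groups: 010, 000, 111, 000, 001
Majority votes: 00100

00100


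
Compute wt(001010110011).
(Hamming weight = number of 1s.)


Counting 1s in 001010110011

6


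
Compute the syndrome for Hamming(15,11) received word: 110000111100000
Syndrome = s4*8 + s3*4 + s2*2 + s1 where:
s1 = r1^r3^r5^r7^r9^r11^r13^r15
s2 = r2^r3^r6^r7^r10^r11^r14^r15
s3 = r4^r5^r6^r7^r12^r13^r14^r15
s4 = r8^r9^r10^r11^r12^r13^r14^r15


s1=1, s2=1, s3=1, s4=1

Syndrome = 15 (error at position 15)


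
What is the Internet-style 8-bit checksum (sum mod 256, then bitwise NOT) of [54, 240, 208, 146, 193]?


Sum = 841 mod 256 = 73
Complement = 182

182


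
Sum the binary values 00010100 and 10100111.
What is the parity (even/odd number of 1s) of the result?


00010100 = 20
10100111 = 167
Sum = 187 = 10111011
1s count = 6

even parity (6 ones in 10111011)


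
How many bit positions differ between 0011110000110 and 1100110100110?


XOR: 1111000100000
Count of 1s: 5

5


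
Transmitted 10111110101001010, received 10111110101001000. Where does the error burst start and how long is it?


XOR: 00000000000000010

Burst at position 15, length 1


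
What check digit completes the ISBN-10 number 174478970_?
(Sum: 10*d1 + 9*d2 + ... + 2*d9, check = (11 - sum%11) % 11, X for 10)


Weighted sum: 272
272 mod 11 = 8

Check digit: 3


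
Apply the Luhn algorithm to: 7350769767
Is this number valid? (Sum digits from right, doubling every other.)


Luhn sum = 46
46 mod 10 = 6

Invalid (Luhn sum mod 10 = 6)


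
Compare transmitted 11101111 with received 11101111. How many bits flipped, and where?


XOR: 00000000

0 errors (received matches sent)


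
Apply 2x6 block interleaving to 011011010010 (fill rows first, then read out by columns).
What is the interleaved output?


Matrix:
  011011
  010010
Read columns: 001110001110

001110001110


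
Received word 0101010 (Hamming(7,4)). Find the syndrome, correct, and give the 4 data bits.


Syndrome = 0: no error detected

Data: 0010 (no errors)


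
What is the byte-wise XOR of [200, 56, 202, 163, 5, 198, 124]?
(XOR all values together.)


XOR chain: 200 ^ 56 ^ 202 ^ 163 ^ 5 ^ 198 ^ 124 = 38

38


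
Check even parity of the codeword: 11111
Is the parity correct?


Number of 1s: 5

No, parity error (5 ones)


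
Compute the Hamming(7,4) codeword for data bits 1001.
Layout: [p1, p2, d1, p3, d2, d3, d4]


Parity bits: p1=0, p2=0, p3=1

0011001


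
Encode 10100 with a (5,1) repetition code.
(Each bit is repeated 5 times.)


Each bit -> 5 copies

1111100000111110000000000


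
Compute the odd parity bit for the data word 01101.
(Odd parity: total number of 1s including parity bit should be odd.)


Number of 1s in data: 3
Parity bit: 0

0


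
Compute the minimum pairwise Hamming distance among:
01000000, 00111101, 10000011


Comparing all pairs, minimum distance: 4
Can detect 3 errors, correct 1 errors

4


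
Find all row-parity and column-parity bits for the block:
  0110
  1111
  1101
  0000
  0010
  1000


Row parities: 001011
Column parities: 1110

Row P: 001011, Col P: 1110, Corner: 1


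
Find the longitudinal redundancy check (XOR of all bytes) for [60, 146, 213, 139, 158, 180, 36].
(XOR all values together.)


XOR chain: 60 ^ 146 ^ 213 ^ 139 ^ 158 ^ 180 ^ 36 = 254

254


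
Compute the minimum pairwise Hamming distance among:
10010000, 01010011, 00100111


Comparing all pairs, minimum distance: 4
Can detect 3 errors, correct 1 errors

4


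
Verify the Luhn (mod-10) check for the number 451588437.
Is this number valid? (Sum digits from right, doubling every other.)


Luhn sum = 39
39 mod 10 = 9

Invalid (Luhn sum mod 10 = 9)


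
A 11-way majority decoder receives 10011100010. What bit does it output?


Ones: 5 out of 11
Threshold: 6

0 (5/11 voted 1)


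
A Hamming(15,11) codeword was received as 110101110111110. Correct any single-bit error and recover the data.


Syndrome = 0: no error detected

Data: 00110111110 (no errors)


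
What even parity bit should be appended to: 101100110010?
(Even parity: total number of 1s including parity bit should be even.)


Number of 1s in data: 6
Parity bit: 0

0


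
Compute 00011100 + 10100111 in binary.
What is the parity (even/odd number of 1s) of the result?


00011100 = 28
10100111 = 167
Sum = 195 = 11000011
1s count = 4

even parity (4 ones in 11000011)


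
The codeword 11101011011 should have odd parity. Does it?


Number of 1s: 8

No, parity error (8 ones)


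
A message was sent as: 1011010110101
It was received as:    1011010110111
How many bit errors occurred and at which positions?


XOR: 0000000000010

1 error(s) at position(s): 11


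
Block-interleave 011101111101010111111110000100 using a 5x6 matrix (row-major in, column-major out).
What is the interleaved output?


Matrix:
  011101
  111101
  010111
  111110
  000100
Read columns: 010101111011010111110011011100

010101111011010111110011011100


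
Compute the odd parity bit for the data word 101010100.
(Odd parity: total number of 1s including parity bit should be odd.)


Number of 1s in data: 4
Parity bit: 1

1


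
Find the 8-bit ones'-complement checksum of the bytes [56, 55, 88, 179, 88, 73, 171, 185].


Sum = 895 mod 256 = 127
Complement = 128

128


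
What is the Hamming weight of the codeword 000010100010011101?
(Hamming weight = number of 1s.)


Counting 1s in 000010100010011101

7


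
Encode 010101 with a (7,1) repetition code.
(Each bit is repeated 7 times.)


Each bit -> 7 copies

000000011111110000000111111100000001111111


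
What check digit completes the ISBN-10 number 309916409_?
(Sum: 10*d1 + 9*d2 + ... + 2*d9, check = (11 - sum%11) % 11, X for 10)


Weighted sum: 235
235 mod 11 = 4

Check digit: 7


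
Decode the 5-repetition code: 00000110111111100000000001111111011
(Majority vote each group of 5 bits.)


Groups: 00000, 11011, 11111, 00000, 00000, 11111, 11011
Majority votes: 0110011

0110011


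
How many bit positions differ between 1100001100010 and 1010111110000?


XOR: 0110110010010
Count of 1s: 6

6


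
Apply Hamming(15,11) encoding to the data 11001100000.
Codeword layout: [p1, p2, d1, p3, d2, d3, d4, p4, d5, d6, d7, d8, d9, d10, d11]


Parity bits: p1=1, p2=0, p3=1, p4=0

101110001100000


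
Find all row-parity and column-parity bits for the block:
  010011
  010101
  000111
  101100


Row parities: 1111
Column parities: 101101

Row P: 1111, Col P: 101101, Corner: 0


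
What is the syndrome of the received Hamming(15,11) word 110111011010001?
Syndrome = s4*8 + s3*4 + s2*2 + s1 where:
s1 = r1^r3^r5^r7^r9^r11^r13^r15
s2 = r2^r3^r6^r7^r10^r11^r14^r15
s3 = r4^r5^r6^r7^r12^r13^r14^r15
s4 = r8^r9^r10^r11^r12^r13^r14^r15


s1=1, s2=0, s3=0, s4=0

Syndrome = 1 (error at position 1)


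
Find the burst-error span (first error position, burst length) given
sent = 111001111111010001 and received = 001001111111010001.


XOR: 110000000000000000

Burst at position 0, length 2


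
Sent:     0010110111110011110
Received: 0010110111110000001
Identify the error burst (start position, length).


XOR: 0000000000000011111

Burst at position 14, length 5


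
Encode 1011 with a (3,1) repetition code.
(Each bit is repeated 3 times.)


Each bit -> 3 copies

111000111111


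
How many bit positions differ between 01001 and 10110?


XOR: 11111
Count of 1s: 5

5
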